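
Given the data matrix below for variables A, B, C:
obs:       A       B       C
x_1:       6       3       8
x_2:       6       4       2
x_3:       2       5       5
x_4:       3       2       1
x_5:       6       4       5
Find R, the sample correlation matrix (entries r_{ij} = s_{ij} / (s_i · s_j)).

Step 1 — column means:
  mean(A) = (6 + 6 + 2 + 3 + 6) / 5 = 23/5 = 4.6
  mean(B) = (3 + 4 + 5 + 2 + 4) / 5 = 18/5 = 3.6
  mean(C) = (8 + 2 + 5 + 1 + 5) / 5 = 21/5 = 4.2

Step 2 — sample variances and covariances s[i,j] = (1/(n-1)) · Σ_k (x_{k,i} - mean_i) · (x_{k,j} - mean_j), with n-1 = 4:
  s[A,A] = ((1.4)·(1.4) + (1.4)·(1.4) + (-2.6)·(-2.6) + (-1.6)·(-1.6) + (1.4)·(1.4)) / 4 = 15.2/4 = 3.8
  s[A,B] = ((1.4)·(-0.6) + (1.4)·(0.4) + (-2.6)·(1.4) + (-1.6)·(-1.6) + (1.4)·(0.4)) / 4 = -0.8/4 = -0.2
  s[A,C] = ((1.4)·(3.8) + (1.4)·(-2.2) + (-2.6)·(0.8) + (-1.6)·(-3.2) + (1.4)·(0.8)) / 4 = 6.4/4 = 1.6
  s[B,B] = ((-0.6)·(-0.6) + (0.4)·(0.4) + (1.4)·(1.4) + (-1.6)·(-1.6) + (0.4)·(0.4)) / 4 = 5.2/4 = 1.3
  s[B,C] = ((-0.6)·(3.8) + (0.4)·(-2.2) + (1.4)·(0.8) + (-1.6)·(-3.2) + (0.4)·(0.8)) / 4 = 3.4/4 = 0.85
  s[C,C] = ((3.8)·(3.8) + (-2.2)·(-2.2) + (0.8)·(0.8) + (-3.2)·(-3.2) + (0.8)·(0.8)) / 4 = 30.8/4 = 7.7
  Sample standard deviations s_i = √(s[i,i]):
  s(A) = √(3.8) = 1.9494
  s(B) = √(1.3) = 1.1402
  s(C) = √(7.7) = 2.7749

Step 3 — r_{ij} = s_{ij} / (s_i · s_j):
  r[A,A] = 1 (diagonal).
  r[A,B] = -0.2 / (1.9494 · 1.1402) = -0.2 / 2.2226 = -0.09
  r[A,C] = 1.6 / (1.9494 · 2.7749) = 1.6 / 5.4093 = 0.2958
  r[B,B] = 1 (diagonal).
  r[B,C] = 0.85 / (1.1402 · 2.7749) = 0.85 / 3.1639 = 0.2687
  r[C,C] = 1 (diagonal).

R is symmetric with unit diagonal. Assembling:

R = [[1, -0.09, 0.2958],
 [-0.09, 1, 0.2687],
 [0.2958, 0.2687, 1]]


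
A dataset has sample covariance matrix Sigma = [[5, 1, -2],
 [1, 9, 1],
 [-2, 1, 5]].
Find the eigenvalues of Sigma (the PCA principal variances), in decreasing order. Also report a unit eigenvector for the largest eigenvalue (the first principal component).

Step 1 — characteristic polynomial p(λ) = det(λI - Sigma) = λ³ - tr·λ² + c_1·λ - det, where tr = trace, c_1 = sum of the principal 2×2 minors, det = det(Sigma):
  tr = 5 + 9 + 5 = 19,
  c_1 = (5·9 - (1)²) + (5·5 - (-2)²) + (9·5 - (1)²) = 44 + 21 + 44 = 109,
  det = 5·(9·5 - (1)²) - (1)·((1)·5 - (1)·(-2)) + (-2)·((1)·(1) - 9·(-2)) = 5·(44) - (1)·(7) + (-2)·(19) = 175.
  So p(λ) = λ³ - 19λ² + 109λ - 175.
Step 2 — look for an integer root (rational root theorem: any rational root is an integer divisor of 175). Testing λ = 7:
  p(7) = 343 - 931 + 763 - 175 = 0  ✓
  Dividing out (λ - 7): p(λ) = (λ - 7)(λ² - 12λ + 25).
Step 3 — remaining eigenvalues from the quadratic λ² - 12λ + 25 = 0:
  Δ = 12² - 4·25 = 144 - 100 = 44,  λ = (12 ± √44)/2 = (12 ± 6.6332)/2 ≈ 9.3166 or 2.6834.
  Sorted: λ_1 = 9.3166,  λ_2 = 7,  λ_3 = 2.6834  (check: sum = 19 = tr ✓).

Step 4 — unit eigenvector for λ_1 ≈ 9.3166: v spans the null space of (Sigma - λ_1 I), whose rows are
  r_1 = (-4.3166, 1, -2),  r_2 = (1, -0.3166, 1),  r_3 = (-2, 1, -4.3166).
  v is orthogonal to every row, so take v ∝ r_1 × r_2 = ((1)·(1) - (-2)·(-0.3166), (-2)·(1) - (-4.3166)·(1), (-4.3166)·(-0.3166) - (1)·(1)) ≈ (0.3668, 2.3166, 0.3668).
  Let u = (0.3668, 2.3166, 0.3668).
  ||u|| = √((0.3668)² + (2.3166)² + (0.3668)²) = √(5.6358) ≈ 2.374,  v_1 = u/||u|| ≈ (0.1545, 0.9758, 0.1545) (||v_1|| = 1).

λ_1 = 9.3166,  λ_2 = 7,  λ_3 = 2.6834;  v_1 ≈ (0.1545, 0.9758, 0.1545)


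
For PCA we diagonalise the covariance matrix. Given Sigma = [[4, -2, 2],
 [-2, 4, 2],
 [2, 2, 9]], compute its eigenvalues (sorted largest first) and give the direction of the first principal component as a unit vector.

Step 1 — characteristic polynomial p(λ) = det(λI - Sigma) = λ³ - tr·λ² + c_1·λ - det, where tr = trace, c_1 = sum of the principal 2×2 minors, det = det(Sigma):
  tr = 4 + 4 + 9 = 17,
  c_1 = (4·4 - (-2)²) + (4·9 - (2)²) + (4·9 - (2)²) = 12 + 32 + 32 = 76,
  det = 4·(4·9 - (2)²) - (-2)·((-2)·9 - (2)·(2)) + (2)·((-2)·(2) - 4·(2)) = 4·(32) - (-2)·(-22) + (2)·(-12) = 60.
  So p(λ) = λ³ - 17λ² + 76λ - 60.
Step 2 — look for an integer root (rational root theorem: any rational root is an integer divisor of 60). Testing λ = 1:
  p(1) = 1 - 17 + 76 - 60 = 0  ✓
  Dividing out (λ - 1): p(λ) = (λ - 1)(λ² - 16λ + 60).
Step 3 — remaining eigenvalues from the quadratic λ² - 16λ + 60 = 0:
  Δ = 16² - 4·60 = 256 - 240 = 16,  λ = (16 ± √16)/2 = (16 ± 4)/2 = 10 or 6.
  Sorted: λ_1 = 10,  λ_2 = 6,  λ_3 = 1  (check: sum = 17 = tr ✓).

Step 4 — unit eigenvector for λ_1 = 10: v spans the null space of (Sigma - λ_1 I), whose rows are
  r_1 = (-6, -2, 2),  r_2 = (-2, -6, 2),  r_3 = (2, 2, -1).
  v is orthogonal to every row, so take v ∝ r_1 × r_2 = ((-2)·(2) - (2)·(-6), (2)·(-2) - (-6)·(2), (-6)·(-6) - (-2)·(-2)) = (8, 8, 32).
  Rescale (divide by 8): u = (1, 1, 4).
  ||u|| = √((1)² + (1)² + (4)²) = √(18) ≈ 4.2426,  v_1 = u/||u|| ≈ (0.2357, 0.2357, 0.9428) (||v_1|| = 1).

λ_1 = 10,  λ_2 = 6,  λ_3 = 1;  v_1 ≈ (0.2357, 0.2357, 0.9428)


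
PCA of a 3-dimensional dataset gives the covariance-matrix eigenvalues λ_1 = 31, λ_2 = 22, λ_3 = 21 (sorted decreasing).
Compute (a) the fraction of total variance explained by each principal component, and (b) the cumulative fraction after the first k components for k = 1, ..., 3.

Step 1 — total variance = trace(Sigma) = Σ λ_i = 31 + 22 + 21 = 74.

Step 2 — fraction explained by component i = λ_i / Σ λ:
  PC1: 31/74 = 0.4189
  PC2: 22/74 = 0.2973
  PC3: 21/74 = 0.2838

Step 3 — cumulative fraction after k components = (λ_1 + ... + λ_k) / Σ λ:
  k = 1: 31/74 = 0.4189
  k = 2: (31 + 22)/74 = 53/74 = 0.7162
  k = 3: (31 + 22 + 21)/74 = 74/74 = 1

Summary (fraction, with percent):

explained: PC1 0.4189 (41.89%), PC2 0.2973 (29.73%), PC3 0.2838 (28.38%);  cumulative: 0.4189, 0.7162, 1


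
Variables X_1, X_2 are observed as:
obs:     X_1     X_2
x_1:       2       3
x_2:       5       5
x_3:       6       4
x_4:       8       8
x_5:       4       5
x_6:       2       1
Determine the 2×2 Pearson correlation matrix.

Step 1 — column means:
  mean(X_1) = (2 + 5 + 6 + 8 + 4 + 2) / 6 = 27/6 = 4.5
  mean(X_2) = (3 + 5 + 4 + 8 + 5 + 1) / 6 = 26/6 = 4.3333

Step 2 — sample variances and covariances s[i,j] = (1/(n-1)) · Σ_k (x_{k,i} - mean_i) · (x_{k,j} - mean_j), with n-1 = 5:
  s[X_1,X_1] = ((-2.5)·(-2.5) + (0.5)·(0.5) + (1.5)·(1.5) + (3.5)·(3.5) + (-0.5)·(-0.5) + (-2.5)·(-2.5)) / 5 = 27.5/5 = 5.5
  s[X_1,X_2] = ((-2.5)·(-1.3333) + (0.5)·(0.6667) + (1.5)·(-0.3333) + (3.5)·(3.6667) + (-0.5)·(0.6667) + (-2.5)·(-3.3333)) / 5 = 24/5 = 4.8
  s[X_2,X_2] = ((-1.3333)·(-1.3333) + (0.6667)·(0.6667) + (-0.3333)·(-0.3333) + (3.6667)·(3.6667) + (0.6667)·(0.6667) + (-3.3333)·(-3.3333)) / 5 = 27.3333/5 = 5.4667
  Sample standard deviations s_i = √(s[i,i]):
  s(X_1) = √(5.5) = 2.3452
  s(X_2) = √(5.4667) = 2.3381

Step 3 — r_{ij} = s_{ij} / (s_i · s_j):
  r[X_1,X_1] = 1 (diagonal).
  r[X_1,X_2] = 4.8 / (2.3452 · 2.3381) = 4.8 / 5.4833 = 0.8754
  r[X_2,X_2] = 1 (diagonal).

R is symmetric with unit diagonal. Assembling:

R = [[1, 0.8754],
 [0.8754, 1]]


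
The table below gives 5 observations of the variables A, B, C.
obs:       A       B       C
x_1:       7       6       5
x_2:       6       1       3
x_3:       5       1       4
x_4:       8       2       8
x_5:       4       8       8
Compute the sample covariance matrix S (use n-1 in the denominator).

Step 1 — column means:
  mean(A) = (7 + 6 + 5 + 8 + 4) / 5 = 30/5 = 6
  mean(B) = (6 + 1 + 1 + 2 + 8) / 5 = 18/5 = 3.6
  mean(C) = (5 + 3 + 4 + 8 + 8) / 5 = 28/5 = 5.6

Step 2 — sample covariance S[i,j] = (1/(n-1)) · Σ_k (x_{k,i} - mean_i) · (x_{k,j} - mean_j), with n-1 = 4.
  S[A,A] = ((1)·(1) + (0)·(0) + (-1)·(-1) + (2)·(2) + (-2)·(-2)) / 4 = 10/4 = 2.5
  S[A,B] = ((1)·(2.4) + (0)·(-2.6) + (-1)·(-2.6) + (2)·(-1.6) + (-2)·(4.4)) / 4 = -7/4 = -1.75
  S[A,C] = ((1)·(-0.6) + (0)·(-2.6) + (-1)·(-1.6) + (2)·(2.4) + (-2)·(2.4)) / 4 = 1/4 = 0.25
  S[B,B] = ((2.4)·(2.4) + (-2.6)·(-2.6) + (-2.6)·(-2.6) + (-1.6)·(-1.6) + (4.4)·(4.4)) / 4 = 41.2/4 = 10.3
  S[B,C] = ((2.4)·(-0.6) + (-2.6)·(-2.6) + (-2.6)·(-1.6) + (-1.6)·(2.4) + (4.4)·(2.4)) / 4 = 16.2/4 = 4.05
  S[C,C] = ((-0.6)·(-0.6) + (-2.6)·(-2.6) + (-1.6)·(-1.6) + (2.4)·(2.4) + (2.4)·(2.4)) / 4 = 21.2/4 = 5.3

S is symmetric (S[j,i] = S[i,j]). Assembling:

S = [[2.5, -1.75, 0.25],
 [-1.75, 10.3, 4.05],
 [0.25, 4.05, 5.3]]


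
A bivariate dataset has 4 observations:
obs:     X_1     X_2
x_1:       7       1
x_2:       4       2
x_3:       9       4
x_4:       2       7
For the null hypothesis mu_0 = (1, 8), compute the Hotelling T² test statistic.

Step 1 — sample mean vector:
  mean(X_1) = (7 + 4 + 9 + 2) / 4 = 22/4 = 5.5
  mean(X_2) = (1 + 2 + 4 + 7) / 4 = 14/4 = 3.5
  x̄ = (5.5, 3.5),  deviation x̄ - mu_0 = (5.5, 3.5) - (1, 8) = (4.5, -4.5).

Step 2 — sample covariance matrix, S[i,j] = (1/(n-1)) · Σ_k (x_{k,i} - mean_i) · (x_{k,j} - mean_j), divisor n-1 = 3:
  S[X_1,X_1] = ((1.5)·(1.5) + (-1.5)·(-1.5) + (3.5)·(3.5) + (-3.5)·(-3.5)) / 3 = 29/3 = 9.6667
  S[X_1,X_2] = ((1.5)·(-2.5) + (-1.5)·(-1.5) + (3.5)·(0.5) + (-3.5)·(3.5)) / 3 = -12/3 = -4
  S[X_2,X_2] = ((-2.5)·(-2.5) + (-1.5)·(-1.5) + (0.5)·(0.5) + (3.5)·(3.5)) / 3 = 21/3 = 7
  S = [[9.6667, -4],
 [-4, 7]].

Step 3 — invert S. det(S) = 9.6667·7 - (-4)² = 51.6667.
  S^{-1} = (1/det) · [[d, -b], [-b, a]] = [[0.1355, 0.0774],
 [0.0774, 0.1871]].

Step 4 — quadratic form (x̄ - mu_0)^T · S^{-1} · (x̄ - mu_0):
  S^{-1} · (x̄ - mu_0) = (0.2613, -0.4935),
  (x̄ - mu_0)^T · [...] = (4.5)·(0.2613) + (-4.5)·(-0.4935) = 3.3968.

Step 5 — scale by n: T² = 4 · 3.3968 = 13.5871.

T² ≈ 13.5871


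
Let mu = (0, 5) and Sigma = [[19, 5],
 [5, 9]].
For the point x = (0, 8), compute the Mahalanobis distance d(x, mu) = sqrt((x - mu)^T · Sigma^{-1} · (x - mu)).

Step 1 — centre the observation: (x - mu) = (0, 3).

Step 2 — invert Sigma. det(Sigma) = 19·9 - (5)² = 146.
  Sigma^{-1} = (1/det) · [[d, -b], [-b, a]] = [[0.0616, -0.0342],
 [-0.0342, 0.1301]].

Step 3 — form the quadratic (x - mu)^T · Sigma^{-1} · (x - mu):
  Sigma^{-1} · (x - mu) = (-0.1027, 0.3904).
  (x - mu)^T · [Sigma^{-1} · (x - mu)] = (0)·(-0.1027) + (3)·(0.3904) = 1.1712.

Step 4 — take square root: d = √(1.1712) ≈ 1.0822.

d(x, mu) = √(1.1712) ≈ 1.0822


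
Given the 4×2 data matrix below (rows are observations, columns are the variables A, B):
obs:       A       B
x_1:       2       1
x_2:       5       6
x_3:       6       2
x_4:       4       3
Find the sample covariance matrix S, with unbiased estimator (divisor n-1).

Step 1 — column means:
  mean(A) = (2 + 5 + 6 + 4) / 4 = 17/4 = 4.25
  mean(B) = (1 + 6 + 2 + 3) / 4 = 12/4 = 3

Step 2 — sample covariance S[i,j] = (1/(n-1)) · Σ_k (x_{k,i} - mean_i) · (x_{k,j} - mean_j), with n-1 = 3.
  S[A,A] = ((-2.25)·(-2.25) + (0.75)·(0.75) + (1.75)·(1.75) + (-0.25)·(-0.25)) / 3 = 8.75/3 = 2.9167
  S[A,B] = ((-2.25)·(-2) + (0.75)·(3) + (1.75)·(-1) + (-0.25)·(0)) / 3 = 5/3 = 1.6667
  S[B,B] = ((-2)·(-2) + (3)·(3) + (-1)·(-1) + (0)·(0)) / 3 = 14/3 = 4.6667

S is symmetric (S[j,i] = S[i,j]). Assembling:

S = [[2.9167, 1.6667],
 [1.6667, 4.6667]]


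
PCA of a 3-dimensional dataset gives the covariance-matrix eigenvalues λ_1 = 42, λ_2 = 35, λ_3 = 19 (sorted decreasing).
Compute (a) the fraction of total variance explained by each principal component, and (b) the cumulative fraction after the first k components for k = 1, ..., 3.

Step 1 — total variance = trace(Sigma) = Σ λ_i = 42 + 35 + 19 = 96.

Step 2 — fraction explained by component i = λ_i / Σ λ:
  PC1: 42/96 = 0.4375
  PC2: 35/96 = 0.3646
  PC3: 19/96 = 0.1979

Step 3 — cumulative fraction after k components = (λ_1 + ... + λ_k) / Σ λ:
  k = 1: 42/96 = 0.4375
  k = 2: (42 + 35)/96 = 77/96 = 0.8021
  k = 3: (42 + 35 + 19)/96 = 96/96 = 1

Summary (fraction, with percent):

explained: PC1 0.4375 (43.75%), PC2 0.3646 (36.46%), PC3 0.1979 (19.79%);  cumulative: 0.4375, 0.8021, 1


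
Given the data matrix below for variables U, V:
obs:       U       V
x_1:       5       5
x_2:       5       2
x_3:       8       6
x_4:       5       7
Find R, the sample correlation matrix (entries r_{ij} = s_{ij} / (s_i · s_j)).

Step 1 — column means:
  mean(U) = (5 + 5 + 8 + 5) / 4 = 23/4 = 5.75
  mean(V) = (5 + 2 + 6 + 7) / 4 = 20/4 = 5

Step 2 — sample variances and covariances s[i,j] = (1/(n-1)) · Σ_k (x_{k,i} - mean_i) · (x_{k,j} - mean_j), with n-1 = 3:
  s[U,U] = ((-0.75)·(-0.75) + (-0.75)·(-0.75) + (2.25)·(2.25) + (-0.75)·(-0.75)) / 3 = 6.75/3 = 2.25
  s[U,V] = ((-0.75)·(0) + (-0.75)·(-3) + (2.25)·(1) + (-0.75)·(2)) / 3 = 3/3 = 1
  s[V,V] = ((0)·(0) + (-3)·(-3) + (1)·(1) + (2)·(2)) / 3 = 14/3 = 4.6667
  Sample standard deviations s_i = √(s[i,i]):
  s(U) = √(2.25) = 1.5
  s(V) = √(4.6667) = 2.1602

Step 3 — r_{ij} = s_{ij} / (s_i · s_j):
  r[U,U] = 1 (diagonal).
  r[U,V] = 1 / (1.5 · 2.1602) = 1 / 3.2404 = 0.3086
  r[V,V] = 1 (diagonal).

R is symmetric with unit diagonal. Assembling:

R = [[1, 0.3086],
 [0.3086, 1]]


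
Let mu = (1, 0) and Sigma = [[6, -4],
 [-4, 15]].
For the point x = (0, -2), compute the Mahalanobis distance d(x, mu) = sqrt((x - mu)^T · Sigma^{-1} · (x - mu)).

Step 1 — centre the observation: (x - mu) = (-1, -2).

Step 2 — invert Sigma. det(Sigma) = 6·15 - (-4)² = 74.
  Sigma^{-1} = (1/det) · [[d, -b], [-b, a]] = [[0.2027, 0.0541],
 [0.0541, 0.0811]].

Step 3 — form the quadratic (x - mu)^T · Sigma^{-1} · (x - mu):
  Sigma^{-1} · (x - mu) = (-0.3108, -0.2162).
  (x - mu)^T · [Sigma^{-1} · (x - mu)] = (-1)·(-0.3108) + (-2)·(-0.2162) = 0.7432.

Step 4 — take square root: d = √(0.7432) ≈ 0.8621.

d(x, mu) = √(0.7432) ≈ 0.8621


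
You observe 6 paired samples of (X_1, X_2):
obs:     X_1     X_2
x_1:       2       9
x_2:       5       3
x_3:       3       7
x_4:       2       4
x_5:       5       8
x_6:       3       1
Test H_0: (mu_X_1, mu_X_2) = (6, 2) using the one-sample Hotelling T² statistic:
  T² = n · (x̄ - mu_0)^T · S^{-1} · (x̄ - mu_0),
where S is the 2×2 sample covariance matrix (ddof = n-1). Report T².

Step 1 — sample mean vector:
  mean(X_1) = (2 + 5 + 3 + 2 + 5 + 3) / 6 = 20/6 = 3.3333
  mean(X_2) = (9 + 3 + 7 + 4 + 8 + 1) / 6 = 32/6 = 5.3333
  x̄ = (3.3333, 5.3333),  deviation x̄ - mu_0 = (3.3333, 5.3333) - (6, 2) = (-2.6667, 3.3333).

Step 2 — sample covariance matrix, S[i,j] = (1/(n-1)) · Σ_k (x_{k,i} - mean_i) · (x_{k,j} - mean_j), divisor n-1 = 5:
  S[X_1,X_1] = ((-1.3333)·(-1.3333) + (1.6667)·(1.6667) + (-0.3333)·(-0.3333) + (-1.3333)·(-1.3333) + (1.6667)·(1.6667) + (-0.3333)·(-0.3333)) / 5 = 9.3333/5 = 1.8667
  S[X_1,X_2] = ((-1.3333)·(3.6667) + (1.6667)·(-2.3333) + (-0.3333)·(1.6667) + (-1.3333)·(-1.3333) + (1.6667)·(2.6667) + (-0.3333)·(-4.3333)) / 5 = -1.6667/5 = -0.3333
  S[X_2,X_2] = ((3.6667)·(3.6667) + (-2.3333)·(-2.3333) + (1.6667)·(1.6667) + (-1.3333)·(-1.3333) + (2.6667)·(2.6667) + (-4.3333)·(-4.3333)) / 5 = 49.3333/5 = 9.8667
  S = [[1.8667, -0.3333],
 [-0.3333, 9.8667]].

Step 3 — invert S. det(S) = 1.8667·9.8667 - (-0.3333)² = 18.3067.
  S^{-1} = (1/det) · [[d, -b], [-b, a]] = [[0.539, 0.0182],
 [0.0182, 0.102]].

Step 4 — quadratic form (x̄ - mu_0)^T · S^{-1} · (x̄ - mu_0):
  S^{-1} · (x̄ - mu_0) = (-1.3765, 0.2913),
  (x̄ - mu_0)^T · [...] = (-2.6667)·(-1.3765) + (3.3333)·(0.2913) = 4.6419.

Step 5 — scale by n: T² = 6 · 4.6419 = 27.8514.

T² ≈ 27.8514


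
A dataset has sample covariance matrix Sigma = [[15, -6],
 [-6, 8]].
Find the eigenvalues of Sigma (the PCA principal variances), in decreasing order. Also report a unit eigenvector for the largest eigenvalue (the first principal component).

Step 1 — characteristic polynomial of 2×2 Sigma:
  det(Sigma - λI) = λ² - trace · λ + det = 0.
  trace = 15 + 8 = 23, det = 15·8 - (-6)² = 84.
Step 2 — discriminant:
  Δ = trace² - 4·det = 529 - 336 = 193.
Step 3 — eigenvalues:
  λ = (trace ± √Δ)/2 = (23 ± 13.8924)/2,
  λ_1 = 18.4462,  λ_2 = 4.5538.

Step 4 — unit eigenvector for λ_1: solve (Sigma - λ_1 I)v = 0. First row:
  (15 - 18.4462)·v_x + (-6)·v_y = 0, i.e. (-3.4462)·v_x + (-6)·v_y = 0,
  so v ∝ (b, λ_1 - a) = (-6, 3.4462); multiply by -1 so the first entry is positive: u = (6, -3.4462).
  ||u|| = √((6)² + (-3.4462)²) = √(47.8764) ≈ 6.9193,
  v_1 = u/||u|| ≈ (0.8671, -0.4981) (||v_1|| = 1).

λ_1 = 18.4462,  λ_2 = 4.5538;  v_1 ≈ (0.8671, -0.4981)


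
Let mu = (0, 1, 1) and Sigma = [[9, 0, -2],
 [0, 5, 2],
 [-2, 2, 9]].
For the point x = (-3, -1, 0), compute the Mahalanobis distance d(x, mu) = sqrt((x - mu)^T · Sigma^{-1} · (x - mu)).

Step 1 — centre the observation: (x - mu) = (-3, -2, -1).

Step 2 — invert Sigma (cofactor / det for 3×3, or solve directly):
  Sigma^{-1} = [[0.1175, -0.0115, 0.0287],
 [-0.0115, 0.2206, -0.0516],
 [0.0287, -0.0516, 0.1289]].

Step 3 — form the quadratic (x - mu)^T · Sigma^{-1} · (x - mu):
  Sigma^{-1} · (x - mu) = (-0.3582, -0.3553, -0.1117).
  (x - mu)^T · [Sigma^{-1} · (x - mu)] = (-3)·(-0.3582) + (-2)·(-0.3553) + (-1)·(-0.1117) = 1.8968.

Step 4 — take square root: d = √(1.8968) ≈ 1.3773.

d(x, mu) = √(1.8968) ≈ 1.3773


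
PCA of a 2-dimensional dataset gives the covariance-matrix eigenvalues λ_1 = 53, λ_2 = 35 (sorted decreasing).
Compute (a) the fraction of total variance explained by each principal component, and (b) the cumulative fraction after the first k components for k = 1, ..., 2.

Step 1 — total variance = trace(Sigma) = Σ λ_i = 53 + 35 = 88.

Step 2 — fraction explained by component i = λ_i / Σ λ:
  PC1: 53/88 = 0.6023
  PC2: 35/88 = 0.3977

Step 3 — cumulative fraction after k components = (λ_1 + ... + λ_k) / Σ λ:
  k = 1: 53/88 = 0.6023
  k = 2: (53 + 35)/88 = 88/88 = 1

Summary (fraction, with percent):

explained: PC1 0.6023 (60.23%), PC2 0.3977 (39.77%);  cumulative: 0.6023, 1


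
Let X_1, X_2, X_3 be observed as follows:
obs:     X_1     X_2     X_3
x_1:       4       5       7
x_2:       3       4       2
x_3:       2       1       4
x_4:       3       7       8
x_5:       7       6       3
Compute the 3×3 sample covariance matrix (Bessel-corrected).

Step 1 — column means:
  mean(X_1) = (4 + 3 + 2 + 3 + 7) / 5 = 19/5 = 3.8
  mean(X_2) = (5 + 4 + 1 + 7 + 6) / 5 = 23/5 = 4.6
  mean(X_3) = (7 + 2 + 4 + 8 + 3) / 5 = 24/5 = 4.8

Step 2 — sample covariance S[i,j] = (1/(n-1)) · Σ_k (x_{k,i} - mean_i) · (x_{k,j} - mean_j), with n-1 = 4.
  S[X_1,X_1] = ((0.2)·(0.2) + (-0.8)·(-0.8) + (-1.8)·(-1.8) + (-0.8)·(-0.8) + (3.2)·(3.2)) / 4 = 14.8/4 = 3.7
  S[X_1,X_2] = ((0.2)·(0.4) + (-0.8)·(-0.6) + (-1.8)·(-3.6) + (-0.8)·(2.4) + (3.2)·(1.4)) / 4 = 9.6/4 = 2.4
  S[X_1,X_3] = ((0.2)·(2.2) + (-0.8)·(-2.8) + (-1.8)·(-0.8) + (-0.8)·(3.2) + (3.2)·(-1.8)) / 4 = -4.2/4 = -1.05
  S[X_2,X_2] = ((0.4)·(0.4) + (-0.6)·(-0.6) + (-3.6)·(-3.6) + (2.4)·(2.4) + (1.4)·(1.4)) / 4 = 21.2/4 = 5.3
  S[X_2,X_3] = ((0.4)·(2.2) + (-0.6)·(-2.8) + (-3.6)·(-0.8) + (2.4)·(3.2) + (1.4)·(-1.8)) / 4 = 10.6/4 = 2.65
  S[X_3,X_3] = ((2.2)·(2.2) + (-2.8)·(-2.8) + (-0.8)·(-0.8) + (3.2)·(3.2) + (-1.8)·(-1.8)) / 4 = 26.8/4 = 6.7

S is symmetric (S[j,i] = S[i,j]). Assembling:

S = [[3.7, 2.4, -1.05],
 [2.4, 5.3, 2.65],
 [-1.05, 2.65, 6.7]]


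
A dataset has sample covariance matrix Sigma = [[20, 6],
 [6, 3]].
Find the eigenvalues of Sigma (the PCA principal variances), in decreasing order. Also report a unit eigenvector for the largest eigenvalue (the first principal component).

Step 1 — characteristic polynomial of 2×2 Sigma:
  det(Sigma - λI) = λ² - trace · λ + det = 0.
  trace = 20 + 3 = 23, det = 20·3 - (6)² = 24.
Step 2 — discriminant:
  Δ = trace² - 4·det = 529 - 96 = 433.
Step 3 — eigenvalues:
  λ = (trace ± √Δ)/2 = (23 ± 20.8087)/2,
  λ_1 = 21.9043,  λ_2 = 1.0957.

Step 4 — unit eigenvector for λ_1: solve (Sigma - λ_1 I)v = 0. First row:
  (20 - 21.9043)·v_x + (6)·v_y = 0, i.e. (-1.9043)·v_x + (6)·v_y = 0,
  so v ∝ (b, λ_1 - a) = (6, 1.9043) = u.
  ||u|| = √((6)² + (1.9043)²) = √(39.6265) ≈ 6.295,
  v_1 = u/||u|| ≈ (0.9531, 0.3025) (||v_1|| = 1).

λ_1 = 21.9043,  λ_2 = 1.0957;  v_1 ≈ (0.9531, 0.3025)


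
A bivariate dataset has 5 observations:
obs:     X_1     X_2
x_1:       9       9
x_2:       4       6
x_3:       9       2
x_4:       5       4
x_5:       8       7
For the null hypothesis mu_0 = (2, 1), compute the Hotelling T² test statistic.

Step 1 — sample mean vector:
  mean(X_1) = (9 + 4 + 9 + 5 + 8) / 5 = 35/5 = 7
  mean(X_2) = (9 + 6 + 2 + 4 + 7) / 5 = 28/5 = 5.6
  x̄ = (7, 5.6),  deviation x̄ - mu_0 = (7, 5.6) - (2, 1) = (5, 4.6).

Step 2 — sample covariance matrix, S[i,j] = (1/(n-1)) · Σ_k (x_{k,i} - mean_i) · (x_{k,j} - mean_j), divisor n-1 = 4:
  S[X_1,X_1] = ((2)·(2) + (-3)·(-3) + (2)·(2) + (-2)·(-2) + (1)·(1)) / 4 = 22/4 = 5.5
  S[X_1,X_2] = ((2)·(3.4) + (-3)·(0.4) + (2)·(-3.6) + (-2)·(-1.6) + (1)·(1.4)) / 4 = 3/4 = 0.75
  S[X_2,X_2] = ((3.4)·(3.4) + (0.4)·(0.4) + (-3.6)·(-3.6) + (-1.6)·(-1.6) + (1.4)·(1.4)) / 4 = 29.2/4 = 7.3
  S = [[5.5, 0.75],
 [0.75, 7.3]].

Step 3 — invert S. det(S) = 5.5·7.3 - (0.75)² = 39.5875.
  S^{-1} = (1/det) · [[d, -b], [-b, a]] = [[0.1844, -0.0189],
 [-0.0189, 0.1389]].

Step 4 — quadratic form (x̄ - mu_0)^T · S^{-1} · (x̄ - mu_0):
  S^{-1} · (x̄ - mu_0) = (0.8349, 0.5444),
  (x̄ - mu_0)^T · [...] = (5)·(0.8349) + (4.6)·(0.5444) = 6.6784.

Step 5 — scale by n: T² = 5 · 6.6784 = 33.3919.

T² ≈ 33.3919


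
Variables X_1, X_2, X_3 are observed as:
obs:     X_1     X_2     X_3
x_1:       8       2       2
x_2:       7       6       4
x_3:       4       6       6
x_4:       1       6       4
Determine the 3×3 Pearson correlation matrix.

Step 1 — column means:
  mean(X_1) = (8 + 7 + 4 + 1) / 4 = 20/4 = 5
  mean(X_2) = (2 + 6 + 6 + 6) / 4 = 20/4 = 5
  mean(X_3) = (2 + 4 + 6 + 4) / 4 = 16/4 = 4

Step 2 — sample variances and covariances s[i,j] = (1/(n-1)) · Σ_k (x_{k,i} - mean_i) · (x_{k,j} - mean_j), with n-1 = 3:
  s[X_1,X_1] = ((3)·(3) + (2)·(2) + (-1)·(-1) + (-4)·(-4)) / 3 = 30/3 = 10
  s[X_1,X_2] = ((3)·(-3) + (2)·(1) + (-1)·(1) + (-4)·(1)) / 3 = -12/3 = -4
  s[X_1,X_3] = ((3)·(-2) + (2)·(0) + (-1)·(2) + (-4)·(0)) / 3 = -8/3 = -2.6667
  s[X_2,X_2] = ((-3)·(-3) + (1)·(1) + (1)·(1) + (1)·(1)) / 3 = 12/3 = 4
  s[X_2,X_3] = ((-3)·(-2) + (1)·(0) + (1)·(2) + (1)·(0)) / 3 = 8/3 = 2.6667
  s[X_3,X_3] = ((-2)·(-2) + (0)·(0) + (2)·(2) + (0)·(0)) / 3 = 8/3 = 2.6667
  Sample standard deviations s_i = √(s[i,i]):
  s(X_1) = √(10) = 3.1623
  s(X_2) = √(4) = 2
  s(X_3) = √(2.6667) = 1.633

Step 3 — r_{ij} = s_{ij} / (s_i · s_j):
  r[X_1,X_1] = 1 (diagonal).
  r[X_1,X_2] = -4 / (3.1623 · 2) = -4 / 6.3246 = -0.6325
  r[X_1,X_3] = -2.6667 / (3.1623 · 1.633) = -2.6667 / 5.164 = -0.5164
  r[X_2,X_2] = 1 (diagonal).
  r[X_2,X_3] = 2.6667 / (2 · 1.633) = 2.6667 / 3.266 = 0.8165
  r[X_3,X_3] = 1 (diagonal).

R is symmetric with unit diagonal. Assembling:

R = [[1, -0.6325, -0.5164],
 [-0.6325, 1, 0.8165],
 [-0.5164, 0.8165, 1]]


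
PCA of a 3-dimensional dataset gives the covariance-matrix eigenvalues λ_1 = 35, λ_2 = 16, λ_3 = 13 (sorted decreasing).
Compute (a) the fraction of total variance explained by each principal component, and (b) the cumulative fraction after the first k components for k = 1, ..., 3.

Step 1 — total variance = trace(Sigma) = Σ λ_i = 35 + 16 + 13 = 64.

Step 2 — fraction explained by component i = λ_i / Σ λ:
  PC1: 35/64 = 0.5469
  PC2: 16/64 = 0.25
  PC3: 13/64 = 0.2031

Step 3 — cumulative fraction after k components = (λ_1 + ... + λ_k) / Σ λ:
  k = 1: 35/64 = 0.5469
  k = 2: (35 + 16)/64 = 51/64 = 0.7969
  k = 3: (35 + 16 + 13)/64 = 64/64 = 1

Summary (fraction, with percent):

explained: PC1 0.5469 (54.69%), PC2 0.25 (25%), PC3 0.2031 (20.31%);  cumulative: 0.5469, 0.7969, 1


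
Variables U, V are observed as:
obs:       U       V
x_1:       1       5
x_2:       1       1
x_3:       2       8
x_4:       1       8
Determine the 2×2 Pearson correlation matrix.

Step 1 — column means:
  mean(U) = (1 + 1 + 2 + 1) / 4 = 5/4 = 1.25
  mean(V) = (5 + 1 + 8 + 8) / 4 = 22/4 = 5.5

Step 2 — sample variances and covariances s[i,j] = (1/(n-1)) · Σ_k (x_{k,i} - mean_i) · (x_{k,j} - mean_j), with n-1 = 3:
  s[U,U] = ((-0.25)·(-0.25) + (-0.25)·(-0.25) + (0.75)·(0.75) + (-0.25)·(-0.25)) / 3 = 0.75/3 = 0.25
  s[U,V] = ((-0.25)·(-0.5) + (-0.25)·(-4.5) + (0.75)·(2.5) + (-0.25)·(2.5)) / 3 = 2.5/3 = 0.8333
  s[V,V] = ((-0.5)·(-0.5) + (-4.5)·(-4.5) + (2.5)·(2.5) + (2.5)·(2.5)) / 3 = 33/3 = 11
  Sample standard deviations s_i = √(s[i,i]):
  s(U) = √(0.25) = 0.5
  s(V) = √(11) = 3.3166

Step 3 — r_{ij} = s_{ij} / (s_i · s_j):
  r[U,U] = 1 (diagonal).
  r[U,V] = 0.8333 / (0.5 · 3.3166) = 0.8333 / 1.6583 = 0.5025
  r[V,V] = 1 (diagonal).

R is symmetric with unit diagonal. Assembling:

R = [[1, 0.5025],
 [0.5025, 1]]


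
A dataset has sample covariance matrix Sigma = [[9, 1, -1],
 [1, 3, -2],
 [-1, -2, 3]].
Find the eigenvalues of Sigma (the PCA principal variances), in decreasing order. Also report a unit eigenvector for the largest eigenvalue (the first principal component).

Step 1 — characteristic polynomial p(λ) = det(λI - Sigma) = λ³ - tr·λ² + c_1·λ - det, where tr = trace, c_1 = sum of the principal 2×2 minors, det = det(Sigma):
  tr = 9 + 3 + 3 = 15,
  c_1 = (9·3 - (1)²) + (9·3 - (-1)²) + (3·3 - (-2)²) = 26 + 26 + 5 = 57,
  det = 9·(3·3 - (-2)²) - (1)·((1)·3 - (-2)·(-1)) + (-1)·((1)·(-2) - 3·(-1)) = 9·(5) - (1)·(1) + (-1)·(1) = 43.
  So p(λ) = λ³ - 15λ² + 57λ - 43.
Step 2 — look for an integer root (rational root theorem: any rational root is an integer divisor of 43). Testing λ = 1:
  p(1) = 1 - 15 + 57 - 43 = 0  ✓
  Dividing out (λ - 1): p(λ) = (λ - 1)(λ² - 14λ + 43).
Step 3 — remaining eigenvalues from the quadratic λ² - 14λ + 43 = 0:
  Δ = 14² - 4·43 = 196 - 172 = 24,  λ = (14 ± √24)/2 = (14 ± 4.899)/2 ≈ 9.4495 or 4.5505.
  Sorted: λ_1 = 9.4495,  λ_2 = 4.5505,  λ_3 = 1  (check: sum = 15 = tr ✓).

Step 4 — unit eigenvector for λ_1 ≈ 9.4495: v spans the null space of (Sigma - λ_1 I), whose rows are
  r_1 = (-0.4495, 1, -1),  r_2 = (1, -6.4495, -2),  r_3 = (-1, -2, -6.4495).
  v is orthogonal to every row, so take v ∝ r_1 × r_2 = ((1)·(-2) - (-1)·(-6.4495), (-1)·(1) - (-0.4495)·(-2), (-0.4495)·(-6.4495) - (1)·(1)) ≈ (-8.4495, -1.899, 1.899).
  Rescale (multiply by -1 so the first nonzero entry is positive): u = (8.4495, 1.899, -1.899).
  ||u|| = √((8.4495)² + (1.899)² + (-1.899)²) = √(78.6061) ≈ 8.866,  v_1 = u/||u|| ≈ (0.953, 0.2142, -0.2142) (||v_1|| = 1).

λ_1 = 9.4495,  λ_2 = 4.5505,  λ_3 = 1;  v_1 ≈ (0.953, 0.2142, -0.2142)


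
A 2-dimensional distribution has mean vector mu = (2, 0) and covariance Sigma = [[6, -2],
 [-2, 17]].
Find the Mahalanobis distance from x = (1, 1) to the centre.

Step 1 — centre the observation: (x - mu) = (-1, 1).

Step 2 — invert Sigma. det(Sigma) = 6·17 - (-2)² = 98.
  Sigma^{-1} = (1/det) · [[d, -b], [-b, a]] = [[0.1735, 0.0204],
 [0.0204, 0.0612]].

Step 3 — form the quadratic (x - mu)^T · Sigma^{-1} · (x - mu):
  Sigma^{-1} · (x - mu) = (-0.1531, 0.0408).
  (x - mu)^T · [Sigma^{-1} · (x - mu)] = (-1)·(-0.1531) + (1)·(0.0408) = 0.1939.

Step 4 — take square root: d = √(0.1939) ≈ 0.4403.

d(x, mu) = √(0.1939) ≈ 0.4403


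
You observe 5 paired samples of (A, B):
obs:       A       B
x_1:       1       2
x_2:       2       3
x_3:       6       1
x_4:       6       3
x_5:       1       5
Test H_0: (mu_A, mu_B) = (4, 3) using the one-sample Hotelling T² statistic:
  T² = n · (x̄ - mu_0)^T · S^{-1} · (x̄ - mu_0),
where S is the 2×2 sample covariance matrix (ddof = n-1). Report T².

Step 1 — sample mean vector:
  mean(A) = (1 + 2 + 6 + 6 + 1) / 5 = 16/5 = 3.2
  mean(B) = (2 + 3 + 1 + 3 + 5) / 5 = 14/5 = 2.8
  x̄ = (3.2, 2.8),  deviation x̄ - mu_0 = (3.2, 2.8) - (4, 3) = (-0.8, -0.2).

Step 2 — sample covariance matrix, S[i,j] = (1/(n-1)) · Σ_k (x_{k,i} - mean_i) · (x_{k,j} - mean_j), divisor n-1 = 4:
  S[A,A] = ((-2.2)·(-2.2) + (-1.2)·(-1.2) + (2.8)·(2.8) + (2.8)·(2.8) + (-2.2)·(-2.2)) / 4 = 26.8/4 = 6.7
  S[A,B] = ((-2.2)·(-0.8) + (-1.2)·(0.2) + (2.8)·(-1.8) + (2.8)·(0.2) + (-2.2)·(2.2)) / 4 = -7.8/4 = -1.95
  S[B,B] = ((-0.8)·(-0.8) + (0.2)·(0.2) + (-1.8)·(-1.8) + (0.2)·(0.2) + (2.2)·(2.2)) / 4 = 8.8/4 = 2.2
  S = [[6.7, -1.95],
 [-1.95, 2.2]].

Step 3 — invert S. det(S) = 6.7·2.2 - (-1.95)² = 10.9375.
  S^{-1} = (1/det) · [[d, -b], [-b, a]] = [[0.2011, 0.1783],
 [0.1783, 0.6126]].

Step 4 — quadratic form (x̄ - mu_0)^T · S^{-1} · (x̄ - mu_0):
  S^{-1} · (x̄ - mu_0) = (-0.1966, -0.2651),
  (x̄ - mu_0)^T · [...] = (-0.8)·(-0.1966) + (-0.2)·(-0.2651) = 0.2103.

Step 5 — scale by n: T² = 5 · 0.2103 = 1.0514.

T² ≈ 1.0514


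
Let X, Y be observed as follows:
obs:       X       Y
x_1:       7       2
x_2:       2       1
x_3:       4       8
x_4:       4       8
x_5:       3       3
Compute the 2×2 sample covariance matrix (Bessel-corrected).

Step 1 — column means:
  mean(X) = (7 + 2 + 4 + 4 + 3) / 5 = 20/5 = 4
  mean(Y) = (2 + 1 + 8 + 8 + 3) / 5 = 22/5 = 4.4

Step 2 — sample covariance S[i,j] = (1/(n-1)) · Σ_k (x_{k,i} - mean_i) · (x_{k,j} - mean_j), with n-1 = 4.
  S[X,X] = ((3)·(3) + (-2)·(-2) + (0)·(0) + (0)·(0) + (-1)·(-1)) / 4 = 14/4 = 3.5
  S[X,Y] = ((3)·(-2.4) + (-2)·(-3.4) + (0)·(3.6) + (0)·(3.6) + (-1)·(-1.4)) / 4 = 1/4 = 0.25
  S[Y,Y] = ((-2.4)·(-2.4) + (-3.4)·(-3.4) + (3.6)·(3.6) + (3.6)·(3.6) + (-1.4)·(-1.4)) / 4 = 45.2/4 = 11.3

S is symmetric (S[j,i] = S[i,j]). Assembling:

S = [[3.5, 0.25],
 [0.25, 11.3]]


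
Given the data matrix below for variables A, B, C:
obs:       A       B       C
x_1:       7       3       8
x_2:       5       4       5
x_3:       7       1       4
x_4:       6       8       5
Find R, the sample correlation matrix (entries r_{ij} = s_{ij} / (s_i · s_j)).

Step 1 — column means:
  mean(A) = (7 + 5 + 7 + 6) / 4 = 25/4 = 6.25
  mean(B) = (3 + 4 + 1 + 8) / 4 = 16/4 = 4
  mean(C) = (8 + 5 + 4 + 5) / 4 = 22/4 = 5.5

Step 2 — sample variances and covariances s[i,j] = (1/(n-1)) · Σ_k (x_{k,i} - mean_i) · (x_{k,j} - mean_j), with n-1 = 3:
  s[A,A] = ((0.75)·(0.75) + (-1.25)·(-1.25) + (0.75)·(0.75) + (-0.25)·(-0.25)) / 3 = 2.75/3 = 0.9167
  s[A,B] = ((0.75)·(-1) + (-1.25)·(0) + (0.75)·(-3) + (-0.25)·(4)) / 3 = -4/3 = -1.3333
  s[A,C] = ((0.75)·(2.5) + (-1.25)·(-0.5) + (0.75)·(-1.5) + (-0.25)·(-0.5)) / 3 = 1.5/3 = 0.5
  s[B,B] = ((-1)·(-1) + (0)·(0) + (-3)·(-3) + (4)·(4)) / 3 = 26/3 = 8.6667
  s[B,C] = ((-1)·(2.5) + (0)·(-0.5) + (-3)·(-1.5) + (4)·(-0.5)) / 3 = 0/3 = 0
  s[C,C] = ((2.5)·(2.5) + (-0.5)·(-0.5) + (-1.5)·(-1.5) + (-0.5)·(-0.5)) / 3 = 9/3 = 3
  Sample standard deviations s_i = √(s[i,i]):
  s(A) = √(0.9167) = 0.9574
  s(B) = √(8.6667) = 2.9439
  s(C) = √(3) = 1.7321

Step 3 — r_{ij} = s_{ij} / (s_i · s_j):
  r[A,A] = 1 (diagonal).
  r[A,B] = -1.3333 / (0.9574 · 2.9439) = -1.3333 / 2.8186 = -0.473
  r[A,C] = 0.5 / (0.9574 · 1.7321) = 0.5 / 1.6583 = 0.3015
  r[B,B] = 1 (diagonal).
  r[B,C] = 0 / (2.9439 · 1.7321) = 0 / 5.099 = 0
  r[C,C] = 1 (diagonal).

R is symmetric with unit diagonal. Assembling:

R = [[1, -0.473, 0.3015],
 [-0.473, 1, 0],
 [0.3015, 0, 1]]


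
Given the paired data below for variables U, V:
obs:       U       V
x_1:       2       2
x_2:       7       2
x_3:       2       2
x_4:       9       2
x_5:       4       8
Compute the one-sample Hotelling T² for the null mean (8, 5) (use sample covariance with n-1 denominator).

Step 1 — sample mean vector:
  mean(U) = (2 + 7 + 2 + 9 + 4) / 5 = 24/5 = 4.8
  mean(V) = (2 + 2 + 2 + 2 + 8) / 5 = 16/5 = 3.2
  x̄ = (4.8, 3.2),  deviation x̄ - mu_0 = (4.8, 3.2) - (8, 5) = (-3.2, -1.8).

Step 2 — sample covariance matrix, S[i,j] = (1/(n-1)) · Σ_k (x_{k,i} - mean_i) · (x_{k,j} - mean_j), divisor n-1 = 4:
  S[U,U] = ((-2.8)·(-2.8) + (2.2)·(2.2) + (-2.8)·(-2.8) + (4.2)·(4.2) + (-0.8)·(-0.8)) / 4 = 38.8/4 = 9.7
  S[U,V] = ((-2.8)·(-1.2) + (2.2)·(-1.2) + (-2.8)·(-1.2) + (4.2)·(-1.2) + (-0.8)·(4.8)) / 4 = -4.8/4 = -1.2
  S[V,V] = ((-1.2)·(-1.2) + (-1.2)·(-1.2) + (-1.2)·(-1.2) + (-1.2)·(-1.2) + (4.8)·(4.8)) / 4 = 28.8/4 = 7.2
  S = [[9.7, -1.2],
 [-1.2, 7.2]].

Step 3 — invert S. det(S) = 9.7·7.2 - (-1.2)² = 68.4.
  S^{-1} = (1/det) · [[d, -b], [-b, a]] = [[0.1053, 0.0175],
 [0.0175, 0.1418]].

Step 4 — quadratic form (x̄ - mu_0)^T · S^{-1} · (x̄ - mu_0):
  S^{-1} · (x̄ - mu_0) = (-0.3684, -0.3114),
  (x̄ - mu_0)^T · [...] = (-3.2)·(-0.3684) + (-1.8)·(-0.3114) = 1.7395.

Step 5 — scale by n: T² = 5 · 1.7395 = 8.6974.

T² ≈ 8.6974


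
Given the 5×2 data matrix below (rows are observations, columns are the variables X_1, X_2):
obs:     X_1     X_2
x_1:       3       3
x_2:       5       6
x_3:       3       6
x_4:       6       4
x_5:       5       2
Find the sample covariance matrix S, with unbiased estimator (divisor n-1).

Step 1 — column means:
  mean(X_1) = (3 + 5 + 3 + 6 + 5) / 5 = 22/5 = 4.4
  mean(X_2) = (3 + 6 + 6 + 4 + 2) / 5 = 21/5 = 4.2

Step 2 — sample covariance S[i,j] = (1/(n-1)) · Σ_k (x_{k,i} - mean_i) · (x_{k,j} - mean_j), with n-1 = 4.
  S[X_1,X_1] = ((-1.4)·(-1.4) + (0.6)·(0.6) + (-1.4)·(-1.4) + (1.6)·(1.6) + (0.6)·(0.6)) / 4 = 7.2/4 = 1.8
  S[X_1,X_2] = ((-1.4)·(-1.2) + (0.6)·(1.8) + (-1.4)·(1.8) + (1.6)·(-0.2) + (0.6)·(-2.2)) / 4 = -1.4/4 = -0.35
  S[X_2,X_2] = ((-1.2)·(-1.2) + (1.8)·(1.8) + (1.8)·(1.8) + (-0.2)·(-0.2) + (-2.2)·(-2.2)) / 4 = 12.8/4 = 3.2

S is symmetric (S[j,i] = S[i,j]). Assembling:

S = [[1.8, -0.35],
 [-0.35, 3.2]]


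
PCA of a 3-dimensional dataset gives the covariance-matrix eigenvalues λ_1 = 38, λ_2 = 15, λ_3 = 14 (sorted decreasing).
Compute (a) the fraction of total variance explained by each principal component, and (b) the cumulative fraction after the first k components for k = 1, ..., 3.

Step 1 — total variance = trace(Sigma) = Σ λ_i = 38 + 15 + 14 = 67.

Step 2 — fraction explained by component i = λ_i / Σ λ:
  PC1: 38/67 = 0.5672
  PC2: 15/67 = 0.2239
  PC3: 14/67 = 0.209

Step 3 — cumulative fraction after k components = (λ_1 + ... + λ_k) / Σ λ:
  k = 1: 38/67 = 0.5672
  k = 2: (38 + 15)/67 = 53/67 = 0.791
  k = 3: (38 + 15 + 14)/67 = 67/67 = 1

Summary (fraction, with percent):

explained: PC1 0.5672 (56.72%), PC2 0.2239 (22.39%), PC3 0.209 (20.9%);  cumulative: 0.5672, 0.791, 1


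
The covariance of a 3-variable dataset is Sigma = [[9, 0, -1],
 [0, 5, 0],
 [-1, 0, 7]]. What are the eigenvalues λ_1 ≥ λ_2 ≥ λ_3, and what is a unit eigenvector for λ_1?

Step 1 — characteristic polynomial p(λ) = det(λI - Sigma) = λ³ - tr·λ² + c_1·λ - det, where tr = trace, c_1 = sum of the principal 2×2 minors, det = det(Sigma):
  tr = 9 + 5 + 7 = 21,
  c_1 = (9·5 - (0)²) + (9·7 - (-1)²) + (5·7 - (0)²) = 45 + 62 + 35 = 142,
  det = 9·(5·7 - (0)²) - (0)·((0)·7 - (0)·(-1)) + (-1)·((0)·(0) - 5·(-1)) = 9·(35) - (0)·(0) + (-1)·(5) = 310.
  So p(λ) = λ³ - 21λ² + 142λ - 310.
Step 2 — look for an integer root (rational root theorem: any rational root is an integer divisor of 310). Testing λ = 5:
  p(5) = 125 - 525 + 710 - 310 = 0  ✓
  Dividing out (λ - 5): p(λ) = (λ - 5)(λ² - 16λ + 62).
Step 3 — remaining eigenvalues from the quadratic λ² - 16λ + 62 = 0:
  Δ = 16² - 4·62 = 256 - 248 = 8,  λ = (16 ± √8)/2 = (16 ± 2.8284)/2 ≈ 9.4142 or 6.5858.
  Sorted: λ_1 = 9.4142,  λ_2 = 6.5858,  λ_3 = 5  (check: sum = 21 = tr ✓).

Step 4 — unit eigenvector for λ_1 ≈ 9.4142: v spans the null space of (Sigma - λ_1 I), whose rows are
  r_1 = (-0.4142, 0, -1),  r_2 = (0, -4.4142, 0),  r_3 = (-1, 0, -2.4142).
  v is orthogonal to every row, so take v ∝ r_1 × r_2 = ((0)·(0) - (-1)·(-4.4142), (-1)·(0) - (-0.4142)·(0), (-0.4142)·(-4.4142) - (0)·(0)) ≈ (-4.4142, 0, 1.8284).
  Rescale (multiply by -1 so the first nonzero entry is positive): u = (4.4142, 0, -1.8284).
  ||u|| = √((4.4142)² + (0)² + (-1.8284)²) = √(22.8284) ≈ 4.7779,  v_1 = u/||u|| ≈ (0.9239, 0, -0.3827) (||v_1|| = 1).

λ_1 = 9.4142,  λ_2 = 6.5858,  λ_3 = 5;  v_1 ≈ (0.9239, 0, -0.3827)


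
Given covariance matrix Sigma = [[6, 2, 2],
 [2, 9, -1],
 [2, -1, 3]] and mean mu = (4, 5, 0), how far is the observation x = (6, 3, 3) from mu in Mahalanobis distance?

Step 1 — centre the observation: (x - mu) = (2, -2, 3).

Step 2 — invert Sigma (cofactor / det for 3×3, or solve directly):
  Sigma^{-1} = [[0.26, -0.08, -0.2],
 [-0.08, 0.14, 0.1],
 [-0.2, 0.1, 0.5]].

Step 3 — form the quadratic (x - mu)^T · Sigma^{-1} · (x - mu):
  Sigma^{-1} · (x - mu) = (0.08, -0.14, 0.9).
  (x - mu)^T · [Sigma^{-1} · (x - mu)] = (2)·(0.08) + (-2)·(-0.14) + (3)·(0.9) = 3.14.

Step 4 — take square root: d = √(3.14) ≈ 1.772.

d(x, mu) = √(3.14) ≈ 1.772


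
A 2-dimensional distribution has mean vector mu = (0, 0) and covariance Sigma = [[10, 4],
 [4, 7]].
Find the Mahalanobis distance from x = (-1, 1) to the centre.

Step 1 — centre the observation: (x - mu) = (-1, 1).

Step 2 — invert Sigma. det(Sigma) = 10·7 - (4)² = 54.
  Sigma^{-1} = (1/det) · [[d, -b], [-b, a]] = [[0.1296, -0.0741],
 [-0.0741, 0.1852]].

Step 3 — form the quadratic (x - mu)^T · Sigma^{-1} · (x - mu):
  Sigma^{-1} · (x - mu) = (-0.2037, 0.2593).
  (x - mu)^T · [Sigma^{-1} · (x - mu)] = (-1)·(-0.2037) + (1)·(0.2593) = 0.463.

Step 4 — take square root: d = √(0.463) ≈ 0.6804.

d(x, mu) = √(0.463) ≈ 0.6804


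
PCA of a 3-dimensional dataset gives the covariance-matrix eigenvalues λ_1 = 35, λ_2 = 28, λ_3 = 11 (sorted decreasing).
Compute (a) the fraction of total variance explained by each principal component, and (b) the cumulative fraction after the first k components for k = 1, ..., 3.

Step 1 — total variance = trace(Sigma) = Σ λ_i = 35 + 28 + 11 = 74.

Step 2 — fraction explained by component i = λ_i / Σ λ:
  PC1: 35/74 = 0.473
  PC2: 28/74 = 0.3784
  PC3: 11/74 = 0.1486

Step 3 — cumulative fraction after k components = (λ_1 + ... + λ_k) / Σ λ:
  k = 1: 35/74 = 0.473
  k = 2: (35 + 28)/74 = 63/74 = 0.8514
  k = 3: (35 + 28 + 11)/74 = 74/74 = 1

Summary (fraction, with percent):

explained: PC1 0.473 (47.3%), PC2 0.3784 (37.84%), PC3 0.1486 (14.86%);  cumulative: 0.473, 0.8514, 1


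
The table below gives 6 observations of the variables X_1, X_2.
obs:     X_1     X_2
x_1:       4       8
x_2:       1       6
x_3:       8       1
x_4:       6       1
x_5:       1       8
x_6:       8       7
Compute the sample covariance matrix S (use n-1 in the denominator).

Step 1 — column means:
  mean(X_1) = (4 + 1 + 8 + 6 + 1 + 8) / 6 = 28/6 = 4.6667
  mean(X_2) = (8 + 6 + 1 + 1 + 8 + 7) / 6 = 31/6 = 5.1667

Step 2 — sample covariance S[i,j] = (1/(n-1)) · Σ_k (x_{k,i} - mean_i) · (x_{k,j} - mean_j), with n-1 = 5.
  S[X_1,X_1] = ((-0.6667)·(-0.6667) + (-3.6667)·(-3.6667) + (3.3333)·(3.3333) + (1.3333)·(1.3333) + (-3.6667)·(-3.6667) + (3.3333)·(3.3333)) / 5 = 51.3333/5 = 10.2667
  S[X_1,X_2] = ((-0.6667)·(2.8333) + (-3.6667)·(0.8333) + (3.3333)·(-4.1667) + (1.3333)·(-4.1667) + (-3.6667)·(2.8333) + (3.3333)·(1.8333)) / 5 = -28.6667/5 = -5.7333
  S[X_2,X_2] = ((2.8333)·(2.8333) + (0.8333)·(0.8333) + (-4.1667)·(-4.1667) + (-4.1667)·(-4.1667) + (2.8333)·(2.8333) + (1.8333)·(1.8333)) / 5 = 54.8333/5 = 10.9667

S is symmetric (S[j,i] = S[i,j]). Assembling:

S = [[10.2667, -5.7333],
 [-5.7333, 10.9667]]


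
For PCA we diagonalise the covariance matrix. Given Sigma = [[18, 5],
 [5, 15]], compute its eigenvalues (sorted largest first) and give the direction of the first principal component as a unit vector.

Step 1 — characteristic polynomial of 2×2 Sigma:
  det(Sigma - λI) = λ² - trace · λ + det = 0.
  trace = 18 + 15 = 33, det = 18·15 - (5)² = 245.
Step 2 — discriminant:
  Δ = trace² - 4·det = 1089 - 980 = 109.
Step 3 — eigenvalues:
  λ = (trace ± √Δ)/2 = (33 ± 10.4403)/2,
  λ_1 = 21.7202,  λ_2 = 11.2798.

Step 4 — unit eigenvector for λ_1: solve (Sigma - λ_1 I)v = 0. First row:
  (18 - 21.7202)·v_x + (5)·v_y = 0, i.e. (-3.7202)·v_x + (5)·v_y = 0,
  so v ∝ (b, λ_1 - a) = (5, 3.7202) = u.
  ||u|| = √((5)² + (3.7202)²) = √(38.8395) ≈ 6.2321,
  v_1 = u/||u|| ≈ (0.8023, 0.5969) (||v_1|| = 1).

λ_1 = 21.7202,  λ_2 = 11.2798;  v_1 ≈ (0.8023, 0.5969)
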